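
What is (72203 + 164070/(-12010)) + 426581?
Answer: 599023177/1201 ≈ 4.9877e+5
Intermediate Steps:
(72203 + 164070/(-12010)) + 426581 = (72203 + 164070*(-1/12010)) + 426581 = (72203 - 16407/1201) + 426581 = 86699396/1201 + 426581 = 599023177/1201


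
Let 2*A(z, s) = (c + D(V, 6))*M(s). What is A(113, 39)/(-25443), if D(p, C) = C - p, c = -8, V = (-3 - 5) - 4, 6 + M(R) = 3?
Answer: 5/8481 ≈ 0.00058955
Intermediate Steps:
M(R) = -3 (M(R) = -6 + 3 = -3)
V = -12 (V = -8 - 4 = -12)
A(z, s) = -15 (A(z, s) = ((-8 + (6 - 1*(-12)))*(-3))/2 = ((-8 + (6 + 12))*(-3))/2 = ((-8 + 18)*(-3))/2 = (10*(-3))/2 = (½)*(-30) = -15)
A(113, 39)/(-25443) = -15/(-25443) = -15*(-1/25443) = 5/8481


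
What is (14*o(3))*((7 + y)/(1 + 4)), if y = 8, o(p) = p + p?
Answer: 252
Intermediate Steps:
o(p) = 2*p
(14*o(3))*((7 + y)/(1 + 4)) = (14*(2*3))*((7 + 8)/(1 + 4)) = (14*6)*(15/5) = 84*(15*(⅕)) = 84*3 = 252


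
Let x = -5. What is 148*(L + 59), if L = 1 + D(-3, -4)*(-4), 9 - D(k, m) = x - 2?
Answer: -592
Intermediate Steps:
D(k, m) = 16 (D(k, m) = 9 - (-5 - 2) = 9 - 1*(-7) = 9 + 7 = 16)
L = -63 (L = 1 + 16*(-4) = 1 - 64 = -63)
148*(L + 59) = 148*(-63 + 59) = 148*(-4) = -592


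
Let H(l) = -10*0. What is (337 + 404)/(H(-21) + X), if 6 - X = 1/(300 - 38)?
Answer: 194142/1571 ≈ 123.58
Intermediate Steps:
X = 1571/262 (X = 6 - 1/(300 - 38) = 6 - 1/262 = 1571/262 ≈ 5.9962)
H(l) = 0
(337 + 404)/(H(-21) + X) = (337 + 404)/(0 + 1571/262) = 741/(1571/262) = 741*(262/1571) = 194142/1571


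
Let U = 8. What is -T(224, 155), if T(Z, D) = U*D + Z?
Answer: -1464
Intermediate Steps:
T(Z, D) = Z + 8*D (T(Z, D) = 8*D + Z = Z + 8*D)
-T(224, 155) = -(224 + 8*155) = -(224 + 1240) = -1*1464 = -1464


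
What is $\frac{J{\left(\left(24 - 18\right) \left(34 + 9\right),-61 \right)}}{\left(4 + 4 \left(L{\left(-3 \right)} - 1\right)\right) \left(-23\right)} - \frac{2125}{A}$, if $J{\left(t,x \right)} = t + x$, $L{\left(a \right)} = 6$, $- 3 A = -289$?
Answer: $- \frac{210349}{9384} \approx -22.416$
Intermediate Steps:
$A = \frac{289}{3}$ ($A = \left(- \frac{1}{3}\right) \left(-289\right) = \frac{289}{3} \approx 96.333$)
$\frac{J{\left(\left(24 - 18\right) \left(34 + 9\right),-61 \right)}}{\left(4 + 4 \left(L{\left(-3 \right)} - 1\right)\right) \left(-23\right)} - \frac{2125}{A} = \frac{\left(24 - 18\right) \left(34 + 9\right) - 61}{\left(4 + 4 \left(6 - 1\right)\right) \left(-23\right)} - \frac{2125}{\frac{289}{3}} = \frac{6 \cdot 43 - 61}{\left(4 + 4 \cdot 5\right) \left(-23\right)} - \frac{375}{17} = \frac{258 - 61}{\left(4 + 20\right) \left(-23\right)} - \frac{375}{17} = \frac{197}{24 \left(-23\right)} - \frac{375}{17} = \frac{197}{-552} - \frac{375}{17} = 197 \left(- \frac{1}{552}\right) - \frac{375}{17} = - \frac{197}{552} - \frac{375}{17} = - \frac{210349}{9384}$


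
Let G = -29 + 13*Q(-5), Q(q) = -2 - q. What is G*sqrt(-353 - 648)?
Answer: 10*I*sqrt(1001) ≈ 316.39*I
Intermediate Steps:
G = 10 (G = -29 + 13*(-2 - 1*(-5)) = -29 + 13*(-2 + 5) = -29 + 13*3 = -29 + 39 = 10)
G*sqrt(-353 - 648) = 10*sqrt(-353 - 648) = 10*sqrt(-1001) = 10*(I*sqrt(1001)) = 10*I*sqrt(1001)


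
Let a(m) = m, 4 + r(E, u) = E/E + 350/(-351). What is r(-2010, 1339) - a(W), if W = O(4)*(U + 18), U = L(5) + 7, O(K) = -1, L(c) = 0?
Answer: 7372/351 ≈ 21.003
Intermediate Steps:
r(E, u) = -1403/351 (r(E, u) = -4 + (E/E + 350/(-351)) = -4 + (1 + 350*(-1/351)) = -4 + (1 - 350/351) = -4 + 1/351 = -1403/351)
U = 7 (U = 0 + 7 = 7)
W = -25 (W = -(7 + 18) = -1*25 = -25)
r(-2010, 1339) - a(W) = -1403/351 - 1*(-25) = -1403/351 + 25 = 7372/351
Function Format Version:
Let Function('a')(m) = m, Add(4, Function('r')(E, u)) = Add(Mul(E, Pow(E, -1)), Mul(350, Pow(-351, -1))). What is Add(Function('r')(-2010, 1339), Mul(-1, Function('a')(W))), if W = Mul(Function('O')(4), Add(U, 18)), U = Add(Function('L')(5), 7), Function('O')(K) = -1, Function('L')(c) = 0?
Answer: Rational(7372, 351) ≈ 21.003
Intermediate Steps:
Function('r')(E, u) = Rational(-1403, 351) (Function('r')(E, u) = Add(-4, Add(Mul(E, Pow(E, -1)), Mul(350, Pow(-351, -1)))) = Add(-4, Add(1, Mul(350, Rational(-1, 351)))) = Add(-4, Add(1, Rational(-350, 351))) = Add(-4, Rational(1, 351)) = Rational(-1403, 351))
U = 7 (U = Add(0, 7) = 7)
W = -25 (W = Mul(-1, Add(7, 18)) = Mul(-1, 25) = -25)
Add(Function('r')(-2010, 1339), Mul(-1, Function('a')(W))) = Add(Rational(-1403, 351), Mul(-1, -25)) = Add(Rational(-1403, 351), 25) = Rational(7372, 351)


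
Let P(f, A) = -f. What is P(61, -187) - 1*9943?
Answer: -10004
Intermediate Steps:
P(61, -187) - 1*9943 = -1*61 - 1*9943 = -61 - 9943 = -10004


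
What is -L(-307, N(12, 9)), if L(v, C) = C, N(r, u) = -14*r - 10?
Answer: 178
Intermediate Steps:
N(r, u) = -10 - 14*r
-L(-307, N(12, 9)) = -(-10 - 14*12) = -(-10 - 168) = -1*(-178) = 178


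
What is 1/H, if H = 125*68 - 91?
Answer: 1/8409 ≈ 0.00011892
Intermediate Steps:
H = 8409 (H = 8500 - 91 = 8409)
1/H = 1/8409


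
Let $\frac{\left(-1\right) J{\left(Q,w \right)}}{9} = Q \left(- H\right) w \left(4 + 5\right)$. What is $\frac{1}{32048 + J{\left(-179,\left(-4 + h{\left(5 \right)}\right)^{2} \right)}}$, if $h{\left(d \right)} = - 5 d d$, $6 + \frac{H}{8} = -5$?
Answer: $\frac{1}{21232483640} \approx 4.7098 \cdot 10^{-11}$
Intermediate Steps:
$H = -88$ ($H = -48 + 8 \left(-5\right) = -48 - 40 = -88$)
$h{\left(d \right)} = - 5 d^{2}$
$J{\left(Q,w \right)} = - 7128 Q w$ ($J{\left(Q,w \right)} = - 9 Q \left(\left(-1\right) \left(-88\right)\right) w \left(4 + 5\right) = - 9 Q 88 w 9 = - 9 \cdot 88 Q 9 w = - 9 \cdot 792 Q w = - 7128 Q w$)
$\frac{1}{32048 + J{\left(-179,\left(-4 + h{\left(5 \right)}\right)^{2} \right)}} = \frac{1}{32048 - - 1275912 \left(-4 - 5 \cdot 5^{2}\right)^{2}} = \frac{1}{32048 - - 1275912 \left(-4 - 125\right)^{2}} = \frac{1}{32048 - - 1275912 \left(-129\right)^{2}} = \frac{1}{32048 - \left(-1275912\right) 16641} = \frac{1}{32048 + 21232451592} = \frac{1}{21232483640}$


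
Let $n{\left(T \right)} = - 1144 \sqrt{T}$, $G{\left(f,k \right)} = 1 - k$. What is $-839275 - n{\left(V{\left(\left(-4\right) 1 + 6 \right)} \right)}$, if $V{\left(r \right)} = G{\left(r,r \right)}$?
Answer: $-839275 + 1144 i \approx -8.3928 \cdot 10^{5} + 1144.0 i$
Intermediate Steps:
$V{\left(r \right)} = 1 - r$
$-839275 - n{\left(V{\left(\left(-4\right) 1 + 6 \right)} \right)} = -839275 - - 1144 \sqrt{1 - \left(\left(-4\right) 1 + 6\right)} = -839275 - - 1144 \sqrt{1 - \left(-4 + 6\right)} = -839275 - - 1144 \sqrt{1 - 2} = -839275 - - 1144 \sqrt{-1} = -839275 - - 1144 i = -839275 + 1144 i$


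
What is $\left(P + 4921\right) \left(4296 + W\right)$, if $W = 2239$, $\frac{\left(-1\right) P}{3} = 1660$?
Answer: $-385565$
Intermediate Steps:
$P = -4980$ ($P = \left(-3\right) 1660 = -4980$)
$\left(P + 4921\right) \left(4296 + W\right) = \left(-4980 + 4921\right) \left(4296 + 2239\right) = \left(-59\right) 6535 = -385565$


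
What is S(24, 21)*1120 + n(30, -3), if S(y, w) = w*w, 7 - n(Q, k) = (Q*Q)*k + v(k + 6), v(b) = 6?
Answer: 496621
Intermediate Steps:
n(Q, k) = 1 - k*Q² (n(Q, k) = 7 - ((Q*Q)*k + 6) = 7 - (Q²*k + 6) = 7 - (k*Q² + 6) = 7 - (6 + k*Q²) = 7 + (-6 - k*Q²) = 1 - k*Q²)
S(y, w) = w²
S(24, 21)*1120 + n(30, -3) = 21²*1120 + (1 - 1*(-3)*30²) = 441*1120 + (1 - 1*(-3)*900) = 493920 + (1 + 2700) = 493920 + 2701 = 496621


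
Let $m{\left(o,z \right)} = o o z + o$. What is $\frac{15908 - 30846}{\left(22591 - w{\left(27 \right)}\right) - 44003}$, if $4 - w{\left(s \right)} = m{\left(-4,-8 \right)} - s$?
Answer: $\frac{14938}{21575} \approx 0.69238$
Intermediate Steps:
$m{\left(o,z \right)} = o + z o^{2}$ ($m{\left(o,z \right)} = o^{2} z + o = z o^{2} + o = o + z o^{2}$)
$w{\left(s \right)} = 136 + s$ ($w{\left(s \right)} = 4 - \left(- 4 \left(1 - -32\right) - s\right) = 4 - \left(- 4 \left(1 + 32\right) - s\right) = 4 - \left(\left(-4\right) 33 - s\right) = 4 - \left(-132 - s\right) = 4 + \left(132 + s\right) = 136 + s$)
$\frac{15908 - 30846}{\left(22591 - w{\left(27 \right)}\right) - 44003} = \frac{15908 - 30846}{\left(22591 - \left(136 + 27\right)\right) - 44003} = - \frac{14938}{\left(22591 - 163\right) - 44003} = - \frac{14938}{22428 - 44003} = - \frac{14938}{-21575} = \left(-14938\right) \left(- \frac{1}{21575}\right) = \frac{14938}{21575}$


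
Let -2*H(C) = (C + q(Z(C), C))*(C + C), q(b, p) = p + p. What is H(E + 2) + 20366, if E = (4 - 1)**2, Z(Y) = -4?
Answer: 20003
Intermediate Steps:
q(b, p) = 2*p
E = 9 (E = 3**2 = 9)
H(C) = -3*C**2 (H(C) = -(C + 2*C)*(C + C)/2 = -3*C*2*C/2 = -3*C**2)
H(E + 2) + 20366 = -3*(9 + 2)**2 + 20366 = -3*11**2 + 20366 = -3*121 + 20366 = -363 + 20366 = 20003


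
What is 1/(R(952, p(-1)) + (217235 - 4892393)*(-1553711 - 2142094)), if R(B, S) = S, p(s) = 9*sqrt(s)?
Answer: 213314472990/3685748215347116602748101 - I/33171733938124049424732909 ≈ 5.7875e-14 - 3.0146e-26*I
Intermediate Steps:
1/(R(952, p(-1)) + (217235 - 4892393)*(-1553711 - 2142094)) = 1/(9*sqrt(-1) + (217235 - 4892393)*(-1553711 - 2142094)) = 1/(9*I - 4675158*(-3695805)) = 1/(9*I + 17278472312190) = 1/(17278472312190 + 9*I) = (17278472312190 - 9*I)/298545605443116444822596181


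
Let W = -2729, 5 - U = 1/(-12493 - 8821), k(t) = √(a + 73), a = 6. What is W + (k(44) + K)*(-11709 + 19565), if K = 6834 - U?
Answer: 571704299087/10657 + 7856*√79 ≈ 5.3716e+7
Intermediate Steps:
k(t) = √79 (k(t) = √(6 + 73) = √79)
U = 106571/21314 (U = 5 - 1/(-12493 - 8821) = 5 - 1/(-21314) = 5 - 1*(-1/21314) = 5 + 1/21314 = 106571/21314 ≈ 5.0000)
K = 145553305/21314 (K = 6834 - 1*106571/21314 = 6834 - 106571/21314 = 145553305/21314 ≈ 6829.0)
W + (k(44) + K)*(-11709 + 19565) = -2729 + (√79 + 145553305/21314)*(-11709 + 19565) = -2729 + (145553305/21314 + √79)*7856 = -2729 + (571733382040/10657 + 7856*√79) = 571704299087/10657 + 7856*√79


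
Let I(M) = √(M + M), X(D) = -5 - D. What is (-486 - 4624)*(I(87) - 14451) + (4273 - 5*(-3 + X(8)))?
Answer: 73848963 - 5110*√174 ≈ 7.3782e+7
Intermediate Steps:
I(M) = √2*√M (I(M) = √(2*M) = √2*√M)
(-486 - 4624)*(I(87) - 14451) + (4273 - 5*(-3 + X(8))) = (-486 - 4624)*(√2*√87 - 14451) + (4273 - 5*(-3 + (-5 - 1*8))) = -5110*(√174 - 14451) + (4273 - 5*(-3 + (-5 - 8))) = -5110*(-14451 + √174) + (4273 - 5*(-3 - 13)) = (73844610 - 5110*√174) + (4273 - 5*(-16)) = (73844610 - 5110*√174) + (4273 - 1*(-80)) = (73844610 - 5110*√174) + (4273 + 80) = (73844610 - 5110*√174) + 4353 = 73848963 - 5110*√174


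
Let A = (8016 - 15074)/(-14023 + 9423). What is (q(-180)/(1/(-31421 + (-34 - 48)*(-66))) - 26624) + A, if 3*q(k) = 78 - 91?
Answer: 593974087/6900 ≈ 86083.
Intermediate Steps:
q(k) = -13/3 (q(k) = (78 - 91)/3 = (⅓)*(-13) = -13/3)
A = 3529/2300 (A = -7058/(-4600) = -7058*(-1/4600) = 3529/2300 ≈ 1.5343)
(q(-180)/(1/(-31421 + (-34 - 48)*(-66))) - 26624) + A = (-13/(3*(1/(-31421 + (-34 - 48)*(-66)))) - 26624) + 3529/2300 = (-13/(3*(1/(-31421 - 82*(-66)))) - 26624) + 3529/2300 = (-13/(3*(1/(-31421 + 5412))) - 26624) + 3529/2300 = (-13/(3*(1/(-26009))) - 26624) + 3529/2300 = (-13/(3*(-1/26009)) - 26624) + 3529/2300 = (-13/3*(-26009) - 26624) + 3529/2300 = (338117/3 - 26624) + 3529/2300 = 258245/3 + 3529/2300 = 593974087/6900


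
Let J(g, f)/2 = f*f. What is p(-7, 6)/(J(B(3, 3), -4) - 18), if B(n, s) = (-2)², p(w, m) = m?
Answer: 3/7 ≈ 0.42857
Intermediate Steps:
B(n, s) = 4
J(g, f) = 2*f² (J(g, f) = 2*(f*f) = 2*f²)
p(-7, 6)/(J(B(3, 3), -4) - 18) = 6/(2*(-4)² - 18) = 6/(2*16 - 18) = 6/(32 - 18) = 6/14 = 6*(1/14) = 3/7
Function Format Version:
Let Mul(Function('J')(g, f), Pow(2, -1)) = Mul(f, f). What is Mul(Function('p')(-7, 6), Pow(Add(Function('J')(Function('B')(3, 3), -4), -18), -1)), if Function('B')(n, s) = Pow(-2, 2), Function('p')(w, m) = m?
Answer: Rational(3, 7) ≈ 0.42857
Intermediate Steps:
Function('B')(n, s) = 4
Function('J')(g, f) = Mul(2, Pow(f, 2)) (Function('J')(g, f) = Mul(2, Mul(f, f)) = Mul(2, Pow(f, 2)))
Mul(Function('p')(-7, 6), Pow(Add(Function('J')(Function('B')(3, 3), -4), -18), -1)) = Mul(6, Pow(Add(Mul(2, Pow(-4, 2)), -18), -1)) = Mul(6, Pow(Add(Mul(2, 16), -18), -1)) = Mul(6, Pow(Add(32, -18), -1)) = Mul(6, Pow(14, -1)) = Mul(6, Rational(1, 14)) = Rational(3, 7)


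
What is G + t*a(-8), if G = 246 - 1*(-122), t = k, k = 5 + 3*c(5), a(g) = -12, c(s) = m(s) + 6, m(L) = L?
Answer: -88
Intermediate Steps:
c(s) = 6 + s (c(s) = s + 6 = 6 + s)
k = 38 (k = 5 + 3*(6 + 5) = 5 + 3*11 = 5 + 33 = 38)
t = 38
G = 368 (G = 246 + 122 = 368)
G + t*a(-8) = 368 + 38*(-12) = 368 - 456 = -88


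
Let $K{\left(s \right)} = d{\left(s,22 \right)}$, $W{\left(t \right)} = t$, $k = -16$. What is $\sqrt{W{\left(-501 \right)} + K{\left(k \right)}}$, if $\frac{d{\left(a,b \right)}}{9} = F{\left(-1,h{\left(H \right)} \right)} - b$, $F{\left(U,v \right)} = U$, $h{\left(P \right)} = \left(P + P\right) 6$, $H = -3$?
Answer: $2 i \sqrt{177} \approx 26.608 i$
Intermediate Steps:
$h{\left(P \right)} = 12 P$ ($h{\left(P \right)} = 2 P 6 = 12 P$)
$d{\left(a,b \right)} = -9 - 9 b$ ($d{\left(a,b \right)} = 9 \left(-1 - b\right) = -9 - 9 b$)
$K{\left(s \right)} = -207$ ($K{\left(s \right)} = -9 - 198 = -207$)
$\sqrt{W{\left(-501 \right)} + K{\left(k \right)}} = \sqrt{-501 - 207} = \sqrt{-708} = 2 i \sqrt{177}$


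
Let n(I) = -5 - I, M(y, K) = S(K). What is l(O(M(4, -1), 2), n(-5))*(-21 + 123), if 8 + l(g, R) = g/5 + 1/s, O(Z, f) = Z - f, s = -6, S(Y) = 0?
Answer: -4369/5 ≈ -873.80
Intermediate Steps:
M(y, K) = 0
l(g, R) = -49/6 + g/5 (l(g, R) = -8 + (g/5 + 1/(-6)) = -8 + (g*(1/5) + 1*(-1/6)) = -8 + (g/5 - 1/6) = -8 + (-1/6 + g/5) = -49/6 + g/5)
l(O(M(4, -1), 2), n(-5))*(-21 + 123) = (-49/6 + (0 - 1*2)/5)*(-21 + 123) = (-49/6 + (0 - 2)/5)*102 = (-49/6 + (1/5)*(-2))*102 = (-49/6 - 2/5)*102 = -257/30*102 = -4369/5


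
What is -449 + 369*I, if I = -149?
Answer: -55430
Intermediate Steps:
-449 + 369*I = -449 + 369*(-149) = -449 - 54981 = -55430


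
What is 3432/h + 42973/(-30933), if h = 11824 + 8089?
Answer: -107079899/87995547 ≈ -1.2169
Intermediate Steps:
h = 19913
3432/h + 42973/(-30933) = 3432/19913 + 42973/(-30933) = 3432*(1/19913) + 42973*(-1/30933) = 3432/19913 - 6139/4419 = -107079899/87995547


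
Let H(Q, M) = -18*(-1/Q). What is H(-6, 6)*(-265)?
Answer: 795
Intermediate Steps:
H(Q, M) = 18/Q (H(Q, M) = -(-18)/Q = 18/Q)
H(-6, 6)*(-265) = (18/(-6))*(-265) = (18*(-⅙))*(-265) = -3*(-265) = 795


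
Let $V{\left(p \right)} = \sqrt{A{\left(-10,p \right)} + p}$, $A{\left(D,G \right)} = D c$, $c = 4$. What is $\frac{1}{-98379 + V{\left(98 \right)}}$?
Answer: $- \frac{98379}{9678427583} - \frac{\sqrt{58}}{9678427583} \approx -1.0166 \cdot 10^{-5}$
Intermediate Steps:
$A{\left(D,G \right)} = 4 D$ ($A{\left(D,G \right)} = D 4 = 4 D$)
$V{\left(p \right)} = \sqrt{-40 + p}$ ($V{\left(p \right)} = \sqrt{4 \left(-10\right) + p} = \sqrt{-40 + p}$)
$\frac{1}{-98379 + V{\left(98 \right)}} = \frac{1}{-98379 + \sqrt{-40 + 98}} = \frac{1}{-98379 + \sqrt{58}}$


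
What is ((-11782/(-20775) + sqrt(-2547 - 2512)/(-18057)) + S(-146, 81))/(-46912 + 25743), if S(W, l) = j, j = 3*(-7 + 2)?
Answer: 299843/439785975 + I*sqrt(5059)/382248633 ≈ 0.00068179 + 1.8607e-7*I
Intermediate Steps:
j = -15 (j = 3*(-5) = -15)
S(W, l) = -15
((-11782/(-20775) + sqrt(-2547 - 2512)/(-18057)) + S(-146, 81))/(-46912 + 25743) = ((-11782/(-20775) + sqrt(-2547 - 2512)/(-18057)) - 15)/(-46912 + 25743) = ((-11782*(-1/20775) + sqrt(-5059)*(-1/18057)) - 15)/(-21169) = ((11782/20775 + (I*sqrt(5059))*(-1/18057)) - 15)*(-1/21169) = ((11782/20775 - I*sqrt(5059)/18057) - 15)*(-1/21169) = (-299843/20775 - I*sqrt(5059)/18057)*(-1/21169) = 299843/439785975 + I*sqrt(5059)/382248633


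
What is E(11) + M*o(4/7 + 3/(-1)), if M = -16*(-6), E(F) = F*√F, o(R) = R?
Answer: -1632/7 + 11*√11 ≈ -196.66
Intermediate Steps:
E(F) = F^(3/2)
M = 96
E(11) + M*o(4/7 + 3/(-1)) = 11^(3/2) + 96*(4/7 + 3/(-1)) = 11*√11 + 96*(4*(⅐) + 3*(-1)) = 11*√11 + 96*(4/7 - 3) = 11*√11 + 96*(-17/7) = 11*√11 - 1632/7 = -1632/7 + 11*√11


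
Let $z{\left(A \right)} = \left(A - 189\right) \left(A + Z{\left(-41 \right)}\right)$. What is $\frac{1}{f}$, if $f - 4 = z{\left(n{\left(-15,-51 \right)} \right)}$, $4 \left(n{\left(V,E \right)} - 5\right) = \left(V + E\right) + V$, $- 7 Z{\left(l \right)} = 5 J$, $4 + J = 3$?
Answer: $\frac{112}{332967} \approx 0.00033637$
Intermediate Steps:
$J = -1$ ($J = -4 + 3 = -1$)
$Z{\left(l \right)} = \frac{5}{7}$ ($Z{\left(l \right)} = - \frac{5 \left(-1\right)}{7} = \left(- \frac{1}{7}\right) \left(-5\right) = \frac{5}{7}$)
$n{\left(V,E \right)} = 5 + \frac{V}{2} + \frac{E}{4}$ ($n{\left(V,E \right)} = 5 + \frac{\left(V + E\right) + V}{4} = 5 + \frac{\left(E + V\right) + V}{4} = 5 + \frac{E + 2 V}{4} = 5 + \left(\frac{V}{2} + \frac{E}{4}\right) = 5 + \frac{V}{2} + \frac{E}{4}$)
$z{\left(A \right)} = \left(-189 + A\right) \left(\frac{5}{7} + A\right)$ ($z{\left(A \right)} = \left(A - 189\right) \left(A + \frac{5}{7}\right) = \left(-189 + A\right) \left(\frac{5}{7} + A\right)$)
$f = \frac{332967}{112}$ ($f = 4 - \left(135 - \left(5 + \frac{1}{2} \left(-15\right) + \frac{1}{4} \left(-51\right)\right)^{2} + \frac{1318 \left(5 + \frac{1}{2} \left(-15\right) + \frac{1}{4} \left(-51\right)\right)}{7}\right) = 4 - \left(135 - \left(5 - \frac{15}{2} - \frac{51}{4}\right)^{2} + \frac{1318 \left(5 - \frac{15}{2} - \frac{51}{4}\right)}{7}\right) = 4 - \left(- \frac{38309}{14} - \frac{3721}{16}\right) = 4 + \left(-135 + \frac{3721}{16} + \frac{40199}{14}\right) = 4 + \frac{332519}{112} = \frac{332967}{112} \approx 2972.9$)
$\frac{1}{f} = \frac{1}{\frac{332967}{112}} = \frac{112}{332967}$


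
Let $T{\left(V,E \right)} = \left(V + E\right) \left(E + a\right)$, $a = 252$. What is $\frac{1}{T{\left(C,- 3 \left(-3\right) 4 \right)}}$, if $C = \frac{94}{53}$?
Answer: $\frac{53}{576576} \approx 9.1922 \cdot 10^{-5}$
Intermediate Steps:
$C = \frac{94}{53}$ ($C = 94 \cdot \frac{1}{53} = \frac{94}{53} \approx 1.7736$)
$T{\left(V,E \right)} = \left(252 + E\right) \left(E + V\right)$ ($T{\left(V,E \right)} = \left(V + E\right) \left(E + 252\right) = \left(E + V\right) \left(252 + E\right) = \left(252 + E\right) \left(E + V\right)$)
$\frac{1}{T{\left(C,- 3 \left(-3\right) 4 \right)}} = \frac{1}{\left(- 3 \left(-3\right) 4\right)^{2} + 252 \left(- 3 \left(-3\right) 4\right) + 252 \cdot \frac{94}{53} + - 3 \left(-3\right) 4 \cdot \frac{94}{53}} = \frac{1}{\left(- \left(-9\right) 4\right)^{2} + 252 \left(- \left(-9\right) 4\right) + \frac{23688}{53} + - \left(-9\right) 4 \cdot \frac{94}{53}} = \frac{1}{\left(\left(-1\right) \left(-36\right)\right)^{2} + 252 \left(\left(-1\right) \left(-36\right)\right) + \frac{23688}{53} + \left(-1\right) \left(-36\right) \frac{94}{53}} = \frac{1}{36^{2} + 252 \cdot 36 + \frac{23688}{53} + 36 \cdot \frac{94}{53}} = \frac{1}{1296 + 9072 + \frac{23688}{53} + \frac{3384}{53}} = \frac{1}{\frac{576576}{53}} = \frac{53}{576576}$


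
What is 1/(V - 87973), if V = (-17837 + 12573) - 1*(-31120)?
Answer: -1/62117 ≈ -1.6099e-5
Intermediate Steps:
V = 25856 (V = -5264 + 31120 = 25856)
1/(V - 87973) = 1/(25856 - 87973) = 1/(-62117) = -1/62117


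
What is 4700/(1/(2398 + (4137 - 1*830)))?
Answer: 26813500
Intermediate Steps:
4700/(1/(2398 + (4137 - 1*830))) = 4700/(1/(2398 + (4137 - 830))) = 4700/(1/(2398 + 3307)) = 4700/(1/5705) = 4700*5705 = 26813500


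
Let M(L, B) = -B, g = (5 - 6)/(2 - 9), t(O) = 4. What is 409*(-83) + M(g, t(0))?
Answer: -33951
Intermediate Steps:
g = ⅐ (g = -1/(-7) = -1*(-⅐) = ⅐ ≈ 0.14286)
409*(-83) + M(g, t(0)) = 409*(-83) - 1*4 = -33947 - 4 = -33951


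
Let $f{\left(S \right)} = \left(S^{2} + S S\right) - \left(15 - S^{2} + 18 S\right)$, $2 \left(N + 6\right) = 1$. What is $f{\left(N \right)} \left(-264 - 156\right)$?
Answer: $-73395$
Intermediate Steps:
$N = - \frac{11}{2}$ ($N = -6 + \frac{1}{2} \cdot 1 = -6 + \frac{1}{2} = - \frac{11}{2} \approx -5.5$)
$f{\left(S \right)} = -15 - 18 S + 3 S^{2}$ ($f{\left(S \right)} = \left(S^{2} + S^{2}\right) - \left(15 - S^{2} + 18 S\right) = 2 S^{2} - \left(15 - S^{2} + 18 S\right) = -15 - 18 S + 3 S^{2}$)
$f{\left(N \right)} \left(-264 - 156\right) = \left(-15 - -99 + 3 \left(- \frac{11}{2}\right)^{2}\right) \left(-264 - 156\right) = \left(-15 + 99 + 3 \cdot \frac{121}{4}\right) \left(-420\right) = \left(-15 + 99 + \frac{363}{4}\right) \left(-420\right) = \frac{699}{4} \left(-420\right) = -73395$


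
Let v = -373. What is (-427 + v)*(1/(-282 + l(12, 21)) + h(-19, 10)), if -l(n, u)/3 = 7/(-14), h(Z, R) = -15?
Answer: 6733600/561 ≈ 12003.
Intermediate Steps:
l(n, u) = 3/2 (l(n, u) = -21/(-14) = -21*(-1)/14 = -3*(-1/2) = 3/2)
(-427 + v)*(1/(-282 + l(12, 21)) + h(-19, 10)) = (-427 - 373)*(1/(-282 + 3/2) - 15) = -800*(1/(-561/2) - 15) = -800*(-2/561 - 15) = -800*(-8417/561) = 6733600/561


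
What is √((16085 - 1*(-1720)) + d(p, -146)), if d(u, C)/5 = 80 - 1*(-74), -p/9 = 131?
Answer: 5*√743 ≈ 136.29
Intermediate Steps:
p = -1179 (p = -9*131 = -1179)
d(u, C) = 770 (d(u, C) = 5*(80 - 1*(-74)) = 5*(80 + 74) = 5*154 = 770)
√((16085 - 1*(-1720)) + d(p, -146)) = √((16085 - 1*(-1720)) + 770) = √((16085 + 1720) + 770) = √(17805 + 770) = √18575 = 5*√743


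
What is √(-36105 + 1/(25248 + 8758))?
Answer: I*√852083920526/4858 ≈ 190.01*I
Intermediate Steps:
√(-36105 + 1/(25248 + 8758)) = √(-36105 + 1/34006) = √(-1227786629/34006) = I*√852083920526/4858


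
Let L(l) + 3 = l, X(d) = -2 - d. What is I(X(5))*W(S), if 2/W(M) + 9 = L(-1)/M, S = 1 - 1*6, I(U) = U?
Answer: 70/41 ≈ 1.7073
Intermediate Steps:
L(l) = -3 + l
S = -5 (S = 1 - 6 = -5)
W(M) = 2/(-9 - 4/M) (W(M) = 2/(-9 + (-3 - 1)/M) = 2/(-9 - 4/M))
I(X(5))*W(S) = (-2 - 1*5)*(-2*(-5)/(4 + 9*(-5))) = (-2 - 5)*(-2*(-5)/(4 - 45)) = -(-14)*(-5)/(-41) = -(-14)*(-5)*(-1)/41 = -7*(-10/41) = 70/41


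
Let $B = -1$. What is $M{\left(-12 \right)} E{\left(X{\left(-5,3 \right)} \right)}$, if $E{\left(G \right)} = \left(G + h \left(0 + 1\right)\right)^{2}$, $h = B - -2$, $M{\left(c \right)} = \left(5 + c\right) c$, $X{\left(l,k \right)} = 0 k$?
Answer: $84$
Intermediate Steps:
$X{\left(l,k \right)} = 0$
$M{\left(c \right)} = c \left(5 + c\right)$
$h = 1$ ($h = -1 - -2 = -1 + 2 = 1$)
$E{\left(G \right)} = \left(1 + G\right)^{2}$ ($E{\left(G \right)} = \left(G + 1 \left(0 + 1\right)\right)^{2} = \left(G + 1 \cdot 1\right)^{2} = \left(G + 1\right)^{2} = \left(1 + G\right)^{2}$)
$M{\left(-12 \right)} E{\left(X{\left(-5,3 \right)} \right)} = - 12 \left(5 - 12\right) \left(1 + 0\right)^{2} = \left(-12\right) \left(-7\right) 1^{2} = 84 \cdot 1 = 84$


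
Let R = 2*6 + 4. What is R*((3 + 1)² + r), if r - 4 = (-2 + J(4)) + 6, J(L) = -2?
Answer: 352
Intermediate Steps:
R = 16 (R = 12 + 4 = 16)
r = 6 (r = 4 + ((-2 - 2) + 6) = 4 + (-4 + 6) = 4 + 2 = 6)
R*((3 + 1)² + r) = 16*((3 + 1)² + 6) = 16*(4² + 6) = 16*(16 + 6) = 16*22 = 352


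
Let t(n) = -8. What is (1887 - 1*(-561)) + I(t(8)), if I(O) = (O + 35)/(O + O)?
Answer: 39141/16 ≈ 2446.3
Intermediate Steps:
I(O) = (35 + O)/(2*O) (I(O) = (35 + O)/((2*O)) = (35 + O)*(1/(2*O)) = (35 + O)/(2*O))
(1887 - 1*(-561)) + I(t(8)) = (1887 - 1*(-561)) + (½)*(35 - 8)/(-8) = (1887 + 561) + (½)*(-⅛)*27 = 2448 - 27/16 = 39141/16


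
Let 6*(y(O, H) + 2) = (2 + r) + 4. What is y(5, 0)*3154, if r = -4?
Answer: -15770/3 ≈ -5256.7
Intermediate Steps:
y(O, H) = -5/3 (y(O, H) = -2 + ((2 - 4) + 4)/6 = -2 + (-2 + 4)/6 = -2 + (⅙)*2 = -2 + ⅓ = -5/3)
y(5, 0)*3154 = -5/3*3154 = -15770/3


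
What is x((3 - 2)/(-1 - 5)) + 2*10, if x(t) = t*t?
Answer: 721/36 ≈ 20.028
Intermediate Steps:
x(t) = t²
x((3 - 2)/(-1 - 5)) + 2*10 = ((3 - 2)/(-1 - 5))² + 2*10 = (1/(-6))² + 20 = (1*(-⅙))² + 20 = (-⅙)² + 20 = 1/36 + 20 = 721/36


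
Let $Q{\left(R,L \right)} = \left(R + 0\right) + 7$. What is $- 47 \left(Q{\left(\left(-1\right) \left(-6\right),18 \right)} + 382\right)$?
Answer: $-18565$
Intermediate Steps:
$Q{\left(R,L \right)} = 7 + R$ ($Q{\left(R,L \right)} = R + 7 = 7 + R$)
$- 47 \left(Q{\left(\left(-1\right) \left(-6\right),18 \right)} + 382\right) = - 47 \left(\left(7 - -6\right) + 382\right) = - 47 \left(\left(7 + 6\right) + 382\right) = - 47 \left(13 + 382\right) = \left(-47\right) 395 = -18565$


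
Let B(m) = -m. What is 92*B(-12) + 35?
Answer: 1139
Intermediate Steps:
92*B(-12) + 35 = 92*(-1*(-12)) + 35 = 92*12 + 35 = 1104 + 35 = 1139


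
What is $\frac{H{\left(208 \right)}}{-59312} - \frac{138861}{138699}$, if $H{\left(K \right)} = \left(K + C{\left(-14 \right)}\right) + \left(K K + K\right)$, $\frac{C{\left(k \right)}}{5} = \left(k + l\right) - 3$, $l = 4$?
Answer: $- \frac{48099261}{27698704} \approx -1.7365$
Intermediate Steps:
$C{\left(k \right)} = 5 + 5 k$ ($C{\left(k \right)} = 5 \left(\left(k + 4\right) - 3\right) = 5 \left(\left(4 + k\right) - 3\right) = 5 \left(1 + k\right) = 5 + 5 k$)
$H{\left(K \right)} = -65 + K^{2} + 2 K$ ($H{\left(K \right)} = \left(K + \left(5 + 5 \left(-14\right)\right)\right) + \left(K K + K\right) = \left(K + \left(5 - 70\right)\right) + \left(K^{2} + K\right) = \left(K - 65\right) + \left(K + K^{2}\right) = \left(-65 + K\right) + \left(K + K^{2}\right) = -65 + K^{2} + 2 K$)
$\frac{H{\left(208 \right)}}{-59312} - \frac{138861}{138699} = \frac{-65 + 208^{2} + 2 \cdot 208}{-59312} - \frac{138861}{138699} = \left(-65 + 43264 + 416\right) \left(- \frac{1}{59312}\right) - \frac{5143}{5137} = 43615 \left(- \frac{1}{59312}\right) - \frac{5143}{5137} = - \frac{3965}{5392} - \frac{5143}{5137} = - \frac{48099261}{27698704}$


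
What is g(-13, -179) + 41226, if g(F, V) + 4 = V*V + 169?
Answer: 73432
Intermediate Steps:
g(F, V) = 165 + V² (g(F, V) = -4 + (V*V + 169) = -4 + (V² + 169) = -4 + (169 + V²) = 165 + V²)
g(-13, -179) + 41226 = (165 + (-179)²) + 41226 = (165 + 32041) + 41226 = 32206 + 41226 = 73432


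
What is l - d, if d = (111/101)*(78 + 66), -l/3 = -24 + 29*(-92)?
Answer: 799692/101 ≈ 7917.7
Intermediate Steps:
l = 8076 (l = -3*(-24 + 29*(-92)) = -3*(-24 - 2668) = -3*(-2692) = 8076)
d = 15984/101 (d = (111*(1/101))*144 = (111/101)*144 = 15984/101 ≈ 158.26)
l - d = 8076 - 1*15984/101 = 8076 - 15984/101 = 799692/101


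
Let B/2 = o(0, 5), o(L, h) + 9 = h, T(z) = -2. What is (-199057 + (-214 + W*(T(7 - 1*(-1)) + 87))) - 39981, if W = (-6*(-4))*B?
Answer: -255572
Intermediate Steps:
o(L, h) = -9 + h
B = -8 (B = 2*(-9 + 5) = 2*(-4) = -8)
W = -192 (W = -6*(-4)*(-8) = 24*(-8) = -192)
(-199057 + (-214 + W*(T(7 - 1*(-1)) + 87))) - 39981 = (-199057 + (-214 - 192*(-2 + 87))) - 39981 = (-199057 + (-214 - 192*85)) - 39981 = (-199057 + (-214 - 16320)) - 39981 = (-199057 - 16534) - 39981 = -215591 - 39981 = -255572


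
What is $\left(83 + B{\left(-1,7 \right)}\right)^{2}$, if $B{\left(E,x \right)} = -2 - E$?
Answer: $6724$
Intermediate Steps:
$\left(83 + B{\left(-1,7 \right)}\right)^{2} = \left(83 - 1\right)^{2} = 82^{2} = 6724$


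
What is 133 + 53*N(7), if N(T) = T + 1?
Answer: 557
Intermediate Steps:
N(T) = 1 + T
133 + 53*N(7) = 133 + 53*(1 + 7) = 133 + 53*8 = 133 + 424 = 557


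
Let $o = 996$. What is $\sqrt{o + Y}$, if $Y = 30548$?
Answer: $2 \sqrt{7886} \approx 177.61$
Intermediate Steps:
$\sqrt{o + Y} = \sqrt{996 + 30548} = \sqrt{31544} = 2 \sqrt{7886}$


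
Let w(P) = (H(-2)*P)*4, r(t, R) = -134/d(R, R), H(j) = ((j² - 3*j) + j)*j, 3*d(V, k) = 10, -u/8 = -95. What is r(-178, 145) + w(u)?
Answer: -243401/5 ≈ -48680.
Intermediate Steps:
u = 760 (u = -8*(-95) = 760)
d(V, k) = 10/3 (d(V, k) = (⅓)*10 = 10/3)
H(j) = j*(j² - 2*j) (H(j) = (j² - 2*j)*j = j*(j² - 2*j))
r(t, R) = -201/5 (r(t, R) = -134/10/3 = -134*3/10 = -201/5)
w(P) = -64*P (w(P) = (((-2)²*(-2 - 2))*P)*4 = ((4*(-4))*P)*4 = -16*P*4 = -64*P)
r(-178, 145) + w(u) = -201/5 - 64*760 = -201/5 - 48640 = -243401/5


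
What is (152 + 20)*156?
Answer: 26832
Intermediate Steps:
(152 + 20)*156 = 172*156 = 26832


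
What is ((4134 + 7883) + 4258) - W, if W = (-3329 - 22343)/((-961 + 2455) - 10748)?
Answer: 75291589/4627 ≈ 16272.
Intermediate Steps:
W = 12836/4627 (W = -25672/(1494 - 10748) = -25672/(-9254) = -25672*(-1/9254) = 12836/4627 ≈ 2.7742)
((4134 + 7883) + 4258) - W = ((4134 + 7883) + 4258) - 1*12836/4627 = (12017 + 4258) - 12836/4627 = 16275 - 12836/4627 = 75291589/4627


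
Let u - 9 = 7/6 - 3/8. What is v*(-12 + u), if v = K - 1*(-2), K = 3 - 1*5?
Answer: 0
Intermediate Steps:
K = -2 (K = 3 - 5 = -2)
u = 235/24 (u = 9 + (7/6 - 3/8) = 9 + 19/24 = 235/24 ≈ 9.7917)
v = 0 (v = -2 - 1*(-2) = -2 + 2 = 0)
v*(-12 + u) = 0*(-12 + 235/24) = 0*(-53/24) = 0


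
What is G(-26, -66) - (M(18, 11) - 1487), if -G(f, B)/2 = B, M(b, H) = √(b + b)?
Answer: 1613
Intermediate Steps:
M(b, H) = √2*√b (M(b, H) = √(2*b) = √2*√b)
G(f, B) = -2*B
G(-26, -66) - (M(18, 11) - 1487) = -2*(-66) - (√2*√18 - 1487) = 132 - (√2*(3*√2) - 1487) = 132 - (6 - 1487) = 132 - 1*(-1481) = 132 + 1481 = 1613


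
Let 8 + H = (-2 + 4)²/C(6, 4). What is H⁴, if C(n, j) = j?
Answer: 2401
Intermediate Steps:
H = -7 (H = -8 + (-2 + 4)²/4 = -8 + 2²*(¼) = -8 + 4*(¼) = -8 + 1 = -7)
H⁴ = (-7)⁴ = 2401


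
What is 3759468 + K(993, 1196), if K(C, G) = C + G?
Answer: 3761657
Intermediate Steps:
3759468 + K(993, 1196) = 3759468 + (993 + 1196) = 3759468 + 2189 = 3761657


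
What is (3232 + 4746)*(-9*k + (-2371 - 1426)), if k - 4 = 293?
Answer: -51617660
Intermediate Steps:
k = 297 (k = 4 + 293 = 297)
(3232 + 4746)*(-9*k + (-2371 - 1426)) = (3232 + 4746)*(-9*297 + (-2371 - 1426)) = 7978*(-2673 - 3797) = 7978*(-6470) = -51617660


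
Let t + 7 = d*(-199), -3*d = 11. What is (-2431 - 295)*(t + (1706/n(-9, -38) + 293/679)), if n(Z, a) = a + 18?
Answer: -17708026487/10185 ≈ -1.7386e+6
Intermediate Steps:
n(Z, a) = 18 + a
d = -11/3 (d = -⅓*11 = -11/3 ≈ -3.6667)
t = 2168/3 (t = -7 - 11/3*(-199) = -7 + 2189/3 = 2168/3 ≈ 722.67)
(-2431 - 295)*(t + (1706/n(-9, -38) + 293/679)) = (-2431 - 295)*(2168/3 + (1706/(18 - 38) + 293/679)) = -2726*(2168/3 + (1706/(-20) + 293*(1/679))) = -2726*(2168/3 + (1706*(-1/20) + 293/679)) = -2726*(2168/3 + (-853/10 + 293/679)) = -2726*(2168/3 - 576257/6790) = -2726*12991949/20370 = -17708026487/10185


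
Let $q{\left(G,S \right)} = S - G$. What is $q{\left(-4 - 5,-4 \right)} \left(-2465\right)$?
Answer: $-12325$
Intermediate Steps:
$q{\left(-4 - 5,-4 \right)} \left(-2465\right) = \left(-4 - \left(-4 - 5\right)\right) \left(-2465\right) = \left(-4 - -9\right) \left(-2465\right) = \left(-4 + 9\right) \left(-2465\right) = 5 \left(-2465\right) = -12325$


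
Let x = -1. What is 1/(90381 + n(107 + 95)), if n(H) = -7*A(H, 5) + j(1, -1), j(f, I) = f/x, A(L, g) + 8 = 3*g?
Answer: 1/90331 ≈ 1.1070e-5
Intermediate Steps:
A(L, g) = -8 + 3*g
j(f, I) = -f (j(f, I) = f/(-1) = f*(-1) = -f)
n(H) = -50 (n(H) = -7*(-8 + 3*5) - 1*1 = -7*(-8 + 15) - 1 = -7*7 - 1 = -49 - 1 = -50)
1/(90381 + n(107 + 95)) = 1/(90381 - 50) = 1/90331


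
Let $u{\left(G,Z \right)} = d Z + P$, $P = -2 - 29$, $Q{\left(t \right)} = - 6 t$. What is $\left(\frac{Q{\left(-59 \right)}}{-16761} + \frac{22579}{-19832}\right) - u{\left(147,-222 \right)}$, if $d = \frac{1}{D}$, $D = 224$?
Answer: $\frac{19292587}{625744} \approx 30.831$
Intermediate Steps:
$d = \frac{1}{224} \approx 0.0044643$
$P = -31$
$u{\left(G,Z \right)} = -31 + \frac{Z}{224}$ ($u{\left(G,Z \right)} = \frac{Z}{224} - 31 = -31 + \frac{Z}{224}$)
$\left(\frac{Q{\left(-59 \right)}}{-16761} + \frac{22579}{-19832}\right) - u{\left(147,-222 \right)} = \left(\frac{\left(-6\right) \left(-59\right)}{-16761} + \frac{22579}{-19832}\right) - \left(-31 + \frac{1}{224} \left(-222\right)\right) = \left(354 \left(- \frac{1}{16761}\right) + 22579 \left(- \frac{1}{19832}\right)\right) - \left(-31 - \frac{111}{112}\right) = \left(- \frac{118}{5587} - \frac{337}{296}\right) - - \frac{3583}{112} = - \frac{51831}{44696} + \frac{3583}{112} = \frac{19292587}{625744}$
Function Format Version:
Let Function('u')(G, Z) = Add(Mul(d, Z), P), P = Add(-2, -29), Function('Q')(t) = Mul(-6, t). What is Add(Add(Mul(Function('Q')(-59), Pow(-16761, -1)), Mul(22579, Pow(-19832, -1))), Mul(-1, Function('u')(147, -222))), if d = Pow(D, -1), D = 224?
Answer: Rational(19292587, 625744) ≈ 30.831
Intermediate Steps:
d = Rational(1, 224) (d = Pow(224, -1) = Rational(1, 224) ≈ 0.0044643)
P = -31
Function('u')(G, Z) = Add(-31, Mul(Rational(1, 224), Z)) (Function('u')(G, Z) = Add(Mul(Rational(1, 224), Z), -31) = Add(-31, Mul(Rational(1, 224), Z)))
Add(Add(Mul(Function('Q')(-59), Pow(-16761, -1)), Mul(22579, Pow(-19832, -1))), Mul(-1, Function('u')(147, -222))) = Add(Add(Mul(Mul(-6, -59), Pow(-16761, -1)), Mul(22579, Pow(-19832, -1))), Mul(-1, Add(-31, Mul(Rational(1, 224), -222)))) = Add(Add(Mul(354, Rational(-1, 16761)), Mul(22579, Rational(-1, 19832))), Mul(-1, Add(-31, Rational(-111, 112)))) = Add(Add(Rational(-118, 5587), Rational(-337, 296)), Mul(-1, Rational(-3583, 112))) = Add(Rational(-51831, 44696), Rational(3583, 112)) = Rational(19292587, 625744)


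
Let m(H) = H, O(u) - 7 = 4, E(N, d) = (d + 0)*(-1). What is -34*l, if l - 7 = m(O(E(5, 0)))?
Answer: -612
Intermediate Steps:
E(N, d) = -d (E(N, d) = d*(-1) = -d)
O(u) = 11 (O(u) = 7 + 4 = 11)
l = 18 (l = 7 + 11 = 18)
-34*l = -34*18 = -612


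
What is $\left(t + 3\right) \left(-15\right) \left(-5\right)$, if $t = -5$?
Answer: $-150$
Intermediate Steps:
$\left(t + 3\right) \left(-15\right) \left(-5\right) = \left(-5 + 3\right) \left(-15\right) \left(-5\right) = \left(-2\right) \left(-15\right) \left(-5\right) = 30 \left(-5\right) = -150$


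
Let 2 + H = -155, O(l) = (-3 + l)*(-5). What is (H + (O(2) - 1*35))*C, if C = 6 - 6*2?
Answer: 1122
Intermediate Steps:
O(l) = 15 - 5*l
H = -157 (H = -2 - 155 = -157)
C = -6 (C = 6 - 12 = -6)
(H + (O(2) - 1*35))*C = (-157 + ((15 - 5*2) - 1*35))*(-6) = (-157 + ((15 - 10) - 35))*(-6) = (-157 + (5 - 35))*(-6) = (-157 - 30)*(-6) = -187*(-6) = 1122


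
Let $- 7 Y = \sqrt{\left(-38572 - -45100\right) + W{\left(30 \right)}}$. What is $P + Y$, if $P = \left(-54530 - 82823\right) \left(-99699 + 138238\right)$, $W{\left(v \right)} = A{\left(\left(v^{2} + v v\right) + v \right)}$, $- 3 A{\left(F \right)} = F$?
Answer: $-5293447267 - \frac{\sqrt{5918}}{7} \approx -5.2934 \cdot 10^{9}$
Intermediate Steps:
$A{\left(F \right)} = - \frac{F}{3}$
$W{\left(v \right)} = - \frac{2 v^{2}}{3} - \frac{v}{3}$ ($W{\left(v \right)} = - \frac{\left(v^{2} + v v\right) + v}{3} = - \frac{\left(v^{2} + v^{2}\right) + v}{3} = - \frac{2 v^{2} + v}{3} = - \frac{v + 2 v^{2}}{3} = - \frac{2 v^{2}}{3} - \frac{v}{3}$)
$P = -5293447267$ ($P = \left(-137353\right) 38539 = -5293447267$)
$Y = - \frac{\sqrt{5918}}{7}$ ($Y = - \frac{\sqrt{\left(-38572 - -45100\right) - 10 \left(1 + 2 \cdot 30\right)}}{7} = - \frac{\sqrt{\left(-38572 + 45100\right) - 10 \left(1 + 60\right)}}{7} = - \frac{\sqrt{6528 - 10 \cdot 61}}{7} = - \frac{\sqrt{6528 - 610}}{7} = - \frac{\sqrt{5918}}{7} \approx -10.99$)
$P + Y = -5293447267 - \frac{\sqrt{5918}}{7}$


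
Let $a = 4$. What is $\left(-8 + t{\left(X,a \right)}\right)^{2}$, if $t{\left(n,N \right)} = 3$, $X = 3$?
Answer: $25$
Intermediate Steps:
$\left(-8 + t{\left(X,a \right)}\right)^{2} = \left(-8 + 3\right)^{2} = \left(-5\right)^{2} = 25$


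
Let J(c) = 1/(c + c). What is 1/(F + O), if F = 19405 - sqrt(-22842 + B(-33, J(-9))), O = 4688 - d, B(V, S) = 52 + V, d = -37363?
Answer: 61456/3776862759 + I*sqrt(22823)/3776862759 ≈ 1.6272e-5 + 4.0e-8*I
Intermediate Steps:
J(c) = 1/(2*c)
O = 42051 (O = 4688 - 1*(-37363) = 4688 + 37363 = 42051)
F = 19405 - I*sqrt(22823) (F = 19405 - sqrt(-22842 + (52 - 33)) = 19405 - sqrt(-22842 + 19) = 19405 - sqrt(-22823) = 19405 - I*sqrt(22823) ≈ 19405.0 - 151.07*I)
1/(F + O) = 1/((19405 - I*sqrt(22823)) + 42051) = 1/(61456 - I*sqrt(22823))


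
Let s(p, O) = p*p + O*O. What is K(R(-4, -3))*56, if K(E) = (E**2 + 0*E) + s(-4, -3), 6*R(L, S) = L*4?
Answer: 16184/9 ≈ 1798.2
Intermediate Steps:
s(p, O) = O**2 + p**2 (s(p, O) = p**2 + O**2 = O**2 + p**2)
R(L, S) = 2*L/3 (R(L, S) = (L*4)/6 = (4*L)/6 = 2*L/3)
K(E) = 25 + E**2 (K(E) = (E**2 + 0*E) + ((-3)**2 + (-4)**2) = (E**2 + 0) + (9 + 16) = E**2 + 25 = 25 + E**2)
K(R(-4, -3))*56 = (25 + ((2/3)*(-4))**2)*56 = (25 + (-8/3)**2)*56 = (25 + 64/9)*56 = (289/9)*56 = 16184/9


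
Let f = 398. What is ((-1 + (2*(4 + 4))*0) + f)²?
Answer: 157609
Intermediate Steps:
((-1 + (2*(4 + 4))*0) + f)² = ((-1 + (2*(4 + 4))*0) + 398)² = ((-1 + (2*8)*0) + 398)² = ((-1 + 16*0) + 398)² = ((-1 + 0) + 398)² = (-1 + 398)² = 397² = 157609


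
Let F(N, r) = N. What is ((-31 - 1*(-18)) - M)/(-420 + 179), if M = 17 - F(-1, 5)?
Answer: 31/241 ≈ 0.12863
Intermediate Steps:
M = 18 (M = 17 - 1*(-1) = 17 + 1 = 18)
((-31 - 1*(-18)) - M)/(-420 + 179) = ((-31 - 1*(-18)) - 1*18)/(-420 + 179) = ((-31 + 18) - 18)/(-241) = -(-13 - 18)/241 = -1/241*(-31) = 31/241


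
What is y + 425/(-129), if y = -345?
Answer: -44930/129 ≈ -348.29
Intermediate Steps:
y + 425/(-129) = -345 + 425/(-129) = -345 + 425*(-1/129) = -345 - 425/129 = -44930/129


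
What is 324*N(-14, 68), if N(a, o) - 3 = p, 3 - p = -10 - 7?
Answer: 7452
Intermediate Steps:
p = 20 (p = 3 - (-10 - 7) = 3 - 1*(-17) = 3 + 17 = 20)
N(a, o) = 23 (N(a, o) = 3 + 20 = 23)
324*N(-14, 68) = 324*23 = 7452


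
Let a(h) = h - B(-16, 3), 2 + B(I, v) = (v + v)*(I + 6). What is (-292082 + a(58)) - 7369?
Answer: -299331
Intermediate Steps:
B(I, v) = -2 + 2*v*(6 + I) (B(I, v) = -2 + (v + v)*(I + 6) = -2 + (2*v)*(6 + I) = -2 + 2*v*(6 + I))
a(h) = 62 + h (a(h) = h - (-2 + 12*3 + 2*(-16)*3) = h - (-2 + 36 - 96) = h - 1*(-62) = h + 62 = 62 + h)
(-292082 + a(58)) - 7369 = (-292082 + (62 + 58)) - 7369 = (-292082 + 120) - 7369 = -291962 - 7369 = -299331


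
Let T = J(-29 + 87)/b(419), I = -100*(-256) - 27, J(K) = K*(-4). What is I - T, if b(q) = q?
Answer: 10715319/419 ≈ 25574.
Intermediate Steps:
J(K) = -4*K
I = 25573 (I = 25600 - 27 = 25573)
T = -232/419 (T = -4*(-29 + 87)/419 = -4*58*(1/419) = -232*1/419 = -232/419 ≈ -0.55370)
I - T = 25573 - 1*(-232/419) = 25573 + 232/419 = 10715319/419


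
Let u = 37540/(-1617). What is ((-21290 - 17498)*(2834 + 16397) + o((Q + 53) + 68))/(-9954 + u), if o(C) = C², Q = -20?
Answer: 1206155594259/16133158 ≈ 74763.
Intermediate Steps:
u = -37540/1617 (u = 37540*(-1/1617) = -37540/1617 ≈ -23.216)
((-21290 - 17498)*(2834 + 16397) + o((Q + 53) + 68))/(-9954 + u) = ((-21290 - 17498)*(2834 + 16397) + ((-20 + 53) + 68)²)/(-9954 - 37540/1617) = (-38788*19231 + (33 + 68)²)/(-16133158/1617) = (-745932028 + 101²)*(-1617/16133158) = (-745932028 + 10201)*(-1617/16133158) = -745921827*(-1617/16133158) = 1206155594259/16133158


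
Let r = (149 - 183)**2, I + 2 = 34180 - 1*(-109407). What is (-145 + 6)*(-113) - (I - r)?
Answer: -126722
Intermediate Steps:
I = 143585 (I = -2 + (34180 - 1*(-109407)) = -2 + (34180 + 109407) = -2 + 143587 = 143585)
r = 1156 (r = (-34)**2 = 1156)
(-145 + 6)*(-113) - (I - r) = (-145 + 6)*(-113) - (143585 - 1*1156) = -139*(-113) - (143585 - 1156) = 15707 - 1*142429 = 15707 - 142429 = -126722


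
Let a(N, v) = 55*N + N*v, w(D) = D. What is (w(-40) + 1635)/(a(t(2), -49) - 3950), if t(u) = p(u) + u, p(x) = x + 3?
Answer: -1595/3908 ≈ -0.40814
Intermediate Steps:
p(x) = 3 + x
t(u) = 3 + 2*u (t(u) = (3 + u) + u = 3 + 2*u)
(w(-40) + 1635)/(a(t(2), -49) - 3950) = (-40 + 1635)/((3 + 2*2)*(55 - 49) - 3950) = 1595/((3 + 4)*6 - 3950) = 1595/(7*6 - 3950) = 1595/(42 - 3950) = 1595/(-3908) = 1595*(-1/3908) = -1595/3908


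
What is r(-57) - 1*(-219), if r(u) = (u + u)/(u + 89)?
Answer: 3447/16 ≈ 215.44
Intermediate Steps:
r(u) = 2*u/(89 + u) (r(u) = (2*u)/(89 + u) = 2*u/(89 + u))
r(-57) - 1*(-219) = 2*(-57)/(89 - 57) - 1*(-219) = 2*(-57)/32 + 219 = 2*(-57)*(1/32) + 219 = -57/16 + 219 = 3447/16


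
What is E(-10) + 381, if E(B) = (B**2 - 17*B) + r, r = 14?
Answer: 665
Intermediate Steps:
E(B) = 14 + B**2 - 17*B (E(B) = (B**2 - 17*B) + 14 = 14 + B**2 - 17*B)
E(-10) + 381 = (14 + (-10)**2 - 17*(-10)) + 381 = (14 + 100 + 170) + 381 = 284 + 381 = 665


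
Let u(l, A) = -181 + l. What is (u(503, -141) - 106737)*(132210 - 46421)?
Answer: -9129236435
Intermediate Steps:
(u(503, -141) - 106737)*(132210 - 46421) = ((-181 + 503) - 106737)*(132210 - 46421) = (322 - 106737)*85789 = -106415*85789 = -9129236435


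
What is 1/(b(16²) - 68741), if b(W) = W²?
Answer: -1/3205 ≈ -0.00031201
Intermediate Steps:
1/(b(16²) - 68741) = 1/((16²)² - 68741) = 1/(256² - 68741) = 1/(65536 - 68741) = 1/(-3205) = -1/3205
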